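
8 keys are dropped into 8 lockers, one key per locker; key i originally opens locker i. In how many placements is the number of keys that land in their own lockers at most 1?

# with exactly i fixed is C(8,i)·!(8-i); sum over i=0..1:
  i=0: C(8,0)·!8 = 1·14833 = 14833
  i=1: C(8,1)·!7 = 8·1854 = 14832
Total = 29665.

29665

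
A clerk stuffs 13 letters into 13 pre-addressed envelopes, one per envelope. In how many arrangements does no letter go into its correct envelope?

!13 = 13! · Σ_{k=0}^{13} (-1)^k/k!
= 13! - 13!/1! + 13!/2! - 13!/3! + 13!/4! - 13!/5! + 13!/6! - 13!/7! + 13!/8! - 13!/9! + 13!/10! - 13!/11! + 13!/12! - 13!/13!
= 6227020800 - 6227020800 + 3113510400 - 1037836800 + 259459200 - 51891840 + 8648640 - 1235520 + 154440 - 17160 + 1716 - 156 + 13 - 1
= 2290792932

2290792932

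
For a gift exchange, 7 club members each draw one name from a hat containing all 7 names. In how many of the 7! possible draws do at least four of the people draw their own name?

Sum C(7,i)·!(7-i) for i = 4..7:
  i=4: C(7,4)·!3 = 35·2 = 70
  i=5: C(7,5)·!2 = 21·1 = 21
  i=6: C(7,6)·!1 = 7·0 = 0
  i=7: C(7,7)·!0 = 1·1 = 1
Total = 92.

92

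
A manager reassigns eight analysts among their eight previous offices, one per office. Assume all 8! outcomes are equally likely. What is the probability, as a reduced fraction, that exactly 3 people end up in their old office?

Favorable outcomes: C(8,3)·!5 = 56·44 = 2464.
Total outcomes: 8! = 40320.
Probability = 2464/40320 = 11/180.

11/180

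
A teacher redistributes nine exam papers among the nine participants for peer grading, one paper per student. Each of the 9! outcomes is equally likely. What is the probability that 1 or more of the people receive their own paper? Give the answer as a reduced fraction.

Favorable outcomes: Σ_{i≥1} C(9,i)·!(9-i) = 9·14833 + 36·1854 + 84·265 + 126·44 + 126·9 + 84·2 + 36·1 + 9·0 + 1·1 = 229384.
Total outcomes: 9! = 362880.
Probability = 229384/362880 = 28673/45360.

28673/45360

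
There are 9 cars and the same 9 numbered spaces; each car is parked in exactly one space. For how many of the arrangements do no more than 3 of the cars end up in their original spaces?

Sum C(9,i)·!(9-i) for i = 0..3:
  i=0: C(9,0)·!9 = 1·133496 = 133496
  i=1: C(9,1)·!8 = 9·14833 = 133497
  i=2: C(9,2)·!7 = 36·1854 = 66744
  i=3: C(9,3)·!6 = 84·265 = 22260
Total = 355997.

355997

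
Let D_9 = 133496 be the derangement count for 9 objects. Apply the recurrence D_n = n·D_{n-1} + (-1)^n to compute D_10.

D_10 = 10·133496 + 1 = 1334961.

1334961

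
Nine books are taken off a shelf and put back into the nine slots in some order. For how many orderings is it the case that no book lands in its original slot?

Use !n = n·!(n-1) + (-1)^n.
!9 = 9·14833 - 1 = 133496

133496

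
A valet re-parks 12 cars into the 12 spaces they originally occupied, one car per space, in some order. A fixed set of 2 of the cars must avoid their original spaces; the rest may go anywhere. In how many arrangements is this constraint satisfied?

402796800

Let A_j be the event that the j-th constrained one is fixed. By inclusion-exclusion over the 2 events:
Σ_{j=0}^{2} (-1)^j C(2,j)(12-j)!
= C(2,0)·12! - C(2,1)·11! + C(2,2)·10!
= 479001600 - 79833600 + 3628800
= 402796800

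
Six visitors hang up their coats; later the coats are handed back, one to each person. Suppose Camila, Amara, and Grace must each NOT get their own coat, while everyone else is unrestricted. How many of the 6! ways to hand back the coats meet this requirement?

426

Let A_j be the event that the j-th constrained one is fixed. By inclusion-exclusion over the 3 events:
Σ_{j=0}^{3} (-1)^j C(3,j)(6-j)!
= C(3,0)·6! - C(3,1)·5! + C(3,2)·4! - C(3,3)·3!
= 720 - 360 + 72 - 6
= 426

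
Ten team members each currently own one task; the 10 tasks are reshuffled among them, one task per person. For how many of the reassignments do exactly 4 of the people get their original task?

55650

Pick the 4 fixed positions: C(10,4) = 210 ways.
The other 6 form a derangement: !6 = 265.
Total: 210 × 265 = 55650.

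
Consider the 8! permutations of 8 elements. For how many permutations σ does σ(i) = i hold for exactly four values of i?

Pick the 4 fixed positions: C(8,4) = 70 ways.
The other 4 form a derangement: !4 = 9.
Total: 70 × 9 = 630.

630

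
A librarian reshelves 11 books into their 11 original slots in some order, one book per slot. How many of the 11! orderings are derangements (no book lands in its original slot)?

14684570

Recurrence: !11 = 10·(!10 + !9).
!11 = 10·(1334961 + 133496) = 10·1468457 = 14684570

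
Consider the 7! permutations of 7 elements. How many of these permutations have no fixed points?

The number of derangements of 7 is !7 = Σ_{k=0}^{7} (-1)^k·7!/k!
= 7! - 7!/1! + 7!/2! - 7!/3! + 7!/4! - 7!/5! + 7!/6! - 7!/7!
= 5040 - 5040 + 2520 - 840 + 210 - 42 + 7 - 1
= 1854

1854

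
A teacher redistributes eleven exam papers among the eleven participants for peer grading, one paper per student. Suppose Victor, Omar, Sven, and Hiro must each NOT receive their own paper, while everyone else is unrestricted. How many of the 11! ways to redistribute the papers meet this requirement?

Inclusion-exclusion on the 4 forbidden self-matches:
Σ_{j=0}^{4} (-1)^j C(4,j)(11-j)!
= C(4,0)·11! - C(4,1)·10! + C(4,2)·9! - C(4,3)·8! + C(4,4)·7!
= 39916800 - 14515200 + 2177280 - 161280 + 5040
= 27422640

27422640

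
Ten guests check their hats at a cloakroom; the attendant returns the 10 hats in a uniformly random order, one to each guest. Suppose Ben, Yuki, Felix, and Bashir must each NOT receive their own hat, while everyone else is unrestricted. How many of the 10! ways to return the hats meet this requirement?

Inclusion-exclusion on the 4 forbidden self-matches:
Σ_{j=0}^{4} (-1)^j C(4,j)(10-j)!
= C(4,0)·10! - C(4,1)·9! + C(4,2)·8! - C(4,3)·7! + C(4,4)·6!
= 3628800 - 1451520 + 241920 - 20160 + 720
= 2399760

2399760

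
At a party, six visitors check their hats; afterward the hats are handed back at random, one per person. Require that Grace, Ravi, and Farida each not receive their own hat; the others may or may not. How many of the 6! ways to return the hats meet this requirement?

426

Let A_j be the event that the j-th constrained one is fixed. By inclusion-exclusion over the 3 events:
Σ_{j=0}^{3} (-1)^j C(3,j)(6-j)!
= C(3,0)·6! - C(3,1)·5! + C(3,2)·4! - C(3,3)·3!
= 720 - 360 + 72 - 6
= 426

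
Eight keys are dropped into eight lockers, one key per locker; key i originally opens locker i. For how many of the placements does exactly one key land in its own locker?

14832

Pick the single fixed position: C(8,1) = 8 ways.
The remaining 7 must be deranged: !7 = 1854.
Total: 8 × 1854 = 14832.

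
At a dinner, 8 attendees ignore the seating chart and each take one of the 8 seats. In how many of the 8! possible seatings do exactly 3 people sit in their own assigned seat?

Choose which 3 of the 8 are fixed: C(8,3) = 56.
The other 5 form a derangement: !5 = 44.
Total: 56 × 44 = 2464.

2464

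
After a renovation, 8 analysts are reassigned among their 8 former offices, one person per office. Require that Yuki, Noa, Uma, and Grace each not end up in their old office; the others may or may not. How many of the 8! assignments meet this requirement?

24024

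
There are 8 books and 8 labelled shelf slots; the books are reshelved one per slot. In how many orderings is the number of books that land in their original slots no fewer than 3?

Sum C(8,i)·!(8-i) for i = 3..8:
  i=3: C(8,3)·!5 = 56·44 = 2464
  i=4: C(8,4)·!4 = 70·9 = 630
  i=5: C(8,5)·!3 = 56·2 = 112
  i=6: C(8,6)·!2 = 28·1 = 28
  i=7: C(8,7)·!1 = 8·0 = 0
  i=8: C(8,8)·!0 = 1·1 = 1
Total = 3235.

3235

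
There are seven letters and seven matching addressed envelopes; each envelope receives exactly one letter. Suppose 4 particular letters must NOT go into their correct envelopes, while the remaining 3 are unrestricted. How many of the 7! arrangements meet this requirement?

Inclusion-exclusion on the 4 forbidden self-matches:
Σ_{j=0}^{4} (-1)^j C(4,j)(7-j)!
= C(4,0)·7! - C(4,1)·6! + C(4,2)·5! - C(4,3)·4! + C(4,4)·3!
= 5040 - 2880 + 720 - 96 + 6
= 2790

2790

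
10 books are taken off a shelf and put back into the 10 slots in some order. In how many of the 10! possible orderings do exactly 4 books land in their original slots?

Pick the 4 fixed positions: C(10,4) = 210 ways.
The other 6 form a derangement: !6 = 265.
Total: 210 × 265 = 55650.

55650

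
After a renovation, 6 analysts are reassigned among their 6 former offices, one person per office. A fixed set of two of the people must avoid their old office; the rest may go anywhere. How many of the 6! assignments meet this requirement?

504

Inclusion-exclusion on the 2 forbidden self-matches:
Σ_{j=0}^{2} (-1)^j C(2,j)(6-j)!
= C(2,0)·6! - C(2,1)·5! + C(2,2)·4!
= 720 - 240 + 24
= 504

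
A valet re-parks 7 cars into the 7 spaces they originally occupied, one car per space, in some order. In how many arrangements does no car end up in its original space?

1854

Recurrence: !7 = 7·!6 + (-1)^7.
!7 = 7·265 - 1 = 1854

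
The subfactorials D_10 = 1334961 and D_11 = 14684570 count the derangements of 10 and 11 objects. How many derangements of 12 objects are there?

176214841

D_12 = (12-1)·(D_11 + D_10) = 11·(14684570 + 1334961) = 11·16019531 = 176214841.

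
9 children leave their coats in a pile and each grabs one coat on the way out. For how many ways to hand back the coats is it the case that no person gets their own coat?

133496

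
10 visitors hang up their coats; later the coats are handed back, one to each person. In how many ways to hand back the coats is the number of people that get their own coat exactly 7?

240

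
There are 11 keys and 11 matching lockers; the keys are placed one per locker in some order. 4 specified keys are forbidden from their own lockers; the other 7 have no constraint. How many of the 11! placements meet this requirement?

27422640

Let A_j be the event that the j-th constrained one is fixed. By inclusion-exclusion over the 4 events:
Σ_{j=0}^{4} (-1)^j C(4,j)(11-j)!
= C(4,0)·11! - C(4,1)·10! + C(4,2)·9! - C(4,3)·8! + C(4,4)·7!
= 39916800 - 14515200 + 2177280 - 161280 + 5040
= 27422640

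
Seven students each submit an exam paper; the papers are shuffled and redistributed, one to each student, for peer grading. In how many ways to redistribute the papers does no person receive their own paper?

Use !n = n·!(n-1) + (-1)^n.
!7 = 7·265 - 1 = 1854

1854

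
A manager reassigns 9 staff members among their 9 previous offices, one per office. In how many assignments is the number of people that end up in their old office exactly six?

168

Pick the 6 fixed positions: C(9,6) = 84 ways.
The remaining 3 must be deranged: !3 = 2.
Total: 84 × 2 = 168.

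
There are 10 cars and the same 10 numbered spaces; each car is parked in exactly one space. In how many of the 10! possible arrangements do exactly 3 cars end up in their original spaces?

222480

Pick the 3 fixed positions: C(10,3) = 120 ways.
The other 7 form a derangement: !7 = 1854.
Total: 120 × 1854 = 222480.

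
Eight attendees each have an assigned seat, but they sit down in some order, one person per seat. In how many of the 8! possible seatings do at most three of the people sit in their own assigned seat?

39549

# with exactly i fixed is C(8,i)·!(8-i); sum over i=0..3:
  i=0: C(8,0)·!8 = 1·14833 = 14833
  i=1: C(8,1)·!7 = 8·1854 = 14832
  i=2: C(8,2)·!6 = 28·265 = 7420
  i=3: C(8,3)·!5 = 56·44 = 2464
Total = 39549.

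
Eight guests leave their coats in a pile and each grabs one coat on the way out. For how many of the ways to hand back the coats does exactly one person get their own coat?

14832

Choose which one of the 8 is fixed: C(8,1) = 8.
The remaining 7 must be deranged: !7 = 1854.
Total: 8 × 1854 = 14832.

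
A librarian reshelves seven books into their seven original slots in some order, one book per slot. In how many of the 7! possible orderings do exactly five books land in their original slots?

21

Choose which 5 of the 7 are fixed: C(7,5) = 21.
The remaining 2 must be deranged: !2 = 1.
Total: 21 × 1 = 21.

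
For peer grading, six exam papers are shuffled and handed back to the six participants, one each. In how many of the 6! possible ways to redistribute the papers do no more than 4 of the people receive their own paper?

719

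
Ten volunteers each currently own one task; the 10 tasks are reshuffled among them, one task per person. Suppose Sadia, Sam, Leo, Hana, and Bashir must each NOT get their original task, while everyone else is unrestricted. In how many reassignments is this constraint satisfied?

2170680

Let A_j be the event that the j-th constrained one is fixed. By inclusion-exclusion over the 5 events:
Σ_{j=0}^{5} (-1)^j C(5,j)(10-j)!
= C(5,0)·10! - C(5,1)·9! + C(5,2)·8! - C(5,3)·7! + C(5,4)·6! - C(5,5)·5!
= 3628800 - 1814400 + 403200 - 50400 + 3600 - 120
= 2170680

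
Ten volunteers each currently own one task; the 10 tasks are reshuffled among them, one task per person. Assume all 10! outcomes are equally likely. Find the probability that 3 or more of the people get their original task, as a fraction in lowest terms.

Favorable outcomes: Σ_{i≥3} C(10,i)·!(10-i) = 120·1854 + 210·265 + 252·44 + 210·9 + 120·2 + 45·1 + 10·0 + 1·1 = 291394.
Total outcomes: 10! = 3628800.
Probability = 291394/3628800 = 145697/1814400.

145697/1814400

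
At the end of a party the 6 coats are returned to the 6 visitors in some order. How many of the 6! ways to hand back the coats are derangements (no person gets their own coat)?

265

The subfactorial !6 = [6!/e] (nearest integer).
6! = 720, and 720/e ≈ 264.87, so !6 = 265.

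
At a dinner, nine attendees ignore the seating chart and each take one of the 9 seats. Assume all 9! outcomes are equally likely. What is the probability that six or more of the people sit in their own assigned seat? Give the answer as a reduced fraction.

Favorable outcomes: Σ_{i≥6} C(9,i)·!(9-i) = 84·2 + 36·1 + 9·0 + 1·1 = 205.
Total outcomes: 9! = 362880.
Probability = 205/362880 = 41/72576.

41/72576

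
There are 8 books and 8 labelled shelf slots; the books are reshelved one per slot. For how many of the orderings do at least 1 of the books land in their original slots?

25487

# with exactly i fixed is C(8,i)·!(8-i); sum over i=1..8:
  i=1: C(8,1)·!7 = 8·1854 = 14832
  i=2: C(8,2)·!6 = 28·265 = 7420
  i=3: C(8,3)·!5 = 56·44 = 2464
  i=4: C(8,4)·!4 = 70·9 = 630
  i=5: C(8,5)·!3 = 56·2 = 112
  i=6: C(8,6)·!2 = 28·1 = 28
  i=7: C(8,7)·!1 = 8·0 = 0
  i=8: C(8,8)·!0 = 1·1 = 1
Total = 25487.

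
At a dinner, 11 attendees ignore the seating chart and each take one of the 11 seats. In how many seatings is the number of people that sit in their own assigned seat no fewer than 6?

# with exactly i fixed is C(11,i)·!(11-i); sum over i=6..11:
  i=6: C(11,6)·!5 = 462·44 = 20328
  i=7: C(11,7)·!4 = 330·9 = 2970
  i=8: C(11,8)·!3 = 165·2 = 330
  i=9: C(11,9)·!2 = 55·1 = 55
  i=10: C(11,10)·!1 = 11·0 = 0
  i=11: C(11,11)·!0 = 1·1 = 1
Total = 23684.

23684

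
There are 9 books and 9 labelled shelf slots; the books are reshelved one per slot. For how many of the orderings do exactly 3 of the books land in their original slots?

Pick the 3 fixed positions: C(9,3) = 84 ways.
The remaining 6 must be deranged: !6 = 265.
Total: 84 × 265 = 22260.

22260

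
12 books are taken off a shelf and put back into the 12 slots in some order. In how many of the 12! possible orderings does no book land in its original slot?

!12 = 12! · Σ_{k=0}^{12} (-1)^k/k!
= 12! - 12!/1! + 12!/2! - 12!/3! + 12!/4! - 12!/5! + 12!/6! - 12!/7! + 12!/8! - 12!/9! + 12!/10! - 12!/11! + 12!/12!
= 479001600 - 479001600 + 239500800 - 79833600 + 19958400 - 3991680 + 665280 - 95040 + 11880 - 1320 + 132 - 12 + 1
= 176214841

176214841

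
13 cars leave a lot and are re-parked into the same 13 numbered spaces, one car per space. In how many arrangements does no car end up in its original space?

2290792932

!13 = 13! · Σ_{k=0}^{13} (-1)^k/k!
= 13! - 13!/1! + 13!/2! - 13!/3! + 13!/4! - 13!/5! + 13!/6! - 13!/7! + 13!/8! - 13!/9! + 13!/10! - 13!/11! + 13!/12! - 13!/13!
= 6227020800 - 6227020800 + 3113510400 - 1037836800 + 259459200 - 51891840 + 8648640 - 1235520 + 154440 - 17160 + 1716 - 156 + 13 - 1
= 2290792932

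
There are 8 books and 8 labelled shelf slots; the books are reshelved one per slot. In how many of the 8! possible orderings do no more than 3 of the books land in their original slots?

39549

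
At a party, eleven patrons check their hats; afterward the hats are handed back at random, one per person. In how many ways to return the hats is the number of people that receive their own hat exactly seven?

2970

Choose which 7 of the 11 are fixed: C(11,7) = 330.
The remaining 4 must be deranged: !4 = 9.
Total: 330 × 9 = 2970.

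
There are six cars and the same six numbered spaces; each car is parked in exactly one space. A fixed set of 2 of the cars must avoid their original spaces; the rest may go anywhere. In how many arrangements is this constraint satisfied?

504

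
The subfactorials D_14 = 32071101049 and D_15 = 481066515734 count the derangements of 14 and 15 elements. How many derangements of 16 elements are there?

7697064251745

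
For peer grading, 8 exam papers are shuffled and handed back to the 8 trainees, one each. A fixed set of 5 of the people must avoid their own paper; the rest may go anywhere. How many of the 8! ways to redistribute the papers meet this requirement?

Let A_j be the event that the j-th constrained one is fixed. By inclusion-exclusion over the 5 events:
Σ_{j=0}^{5} (-1)^j C(5,j)(8-j)!
= C(5,0)·8! - C(5,1)·7! + C(5,2)·6! - C(5,3)·5! + C(5,4)·4! - C(5,5)·3!
= 40320 - 25200 + 7200 - 1200 + 120 - 6
= 21234

21234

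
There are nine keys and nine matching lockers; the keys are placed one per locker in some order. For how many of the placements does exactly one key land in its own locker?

133497

Choose which one of the 9 is fixed: C(9,1) = 9.
The remaining 8 must be deranged: !8 = 14833.
Total: 9 × 14833 = 133497.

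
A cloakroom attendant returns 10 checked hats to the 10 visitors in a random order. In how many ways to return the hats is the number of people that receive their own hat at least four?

68914

# with exactly i fixed is C(10,i)·!(10-i); sum over i=4..10:
  i=4: C(10,4)·!6 = 210·265 = 55650
  i=5: C(10,5)·!5 = 252·44 = 11088
  i=6: C(10,6)·!4 = 210·9 = 1890
  i=7: C(10,7)·!3 = 120·2 = 240
  i=8: C(10,8)·!2 = 45·1 = 45
  i=9: C(10,9)·!1 = 10·0 = 0
  i=10: C(10,10)·!0 = 1·1 = 1
Total = 68914.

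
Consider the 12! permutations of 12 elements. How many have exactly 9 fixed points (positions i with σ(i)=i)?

440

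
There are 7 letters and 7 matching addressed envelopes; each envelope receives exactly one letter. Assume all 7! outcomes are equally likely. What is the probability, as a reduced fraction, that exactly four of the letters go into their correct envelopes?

1/72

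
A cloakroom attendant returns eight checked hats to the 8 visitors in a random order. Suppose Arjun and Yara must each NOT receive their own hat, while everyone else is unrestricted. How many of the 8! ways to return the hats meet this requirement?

30960

Let A_j be the event that the j-th constrained one is fixed. By inclusion-exclusion over the 2 events:
Σ_{j=0}^{2} (-1)^j C(2,j)(8-j)!
= C(2,0)·8! - C(2,1)·7! + C(2,2)·6!
= 40320 - 10080 + 720
= 30960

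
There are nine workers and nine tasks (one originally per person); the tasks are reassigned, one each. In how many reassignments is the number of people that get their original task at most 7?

362879

# with exactly i fixed is C(9,i)·!(9-i); sum over i=0..7:
  i=0: C(9,0)·!9 = 1·133496 = 133496
  i=1: C(9,1)·!8 = 9·14833 = 133497
  i=2: C(9,2)·!7 = 36·1854 = 66744
  i=3: C(9,3)·!6 = 84·265 = 22260
  i=4: C(9,4)·!5 = 126·44 = 5544
  i=5: C(9,5)·!4 = 126·9 = 1134
  i=6: C(9,6)·!3 = 84·2 = 168
  i=7: C(9,7)·!2 = 36·1 = 36
Total = 362879.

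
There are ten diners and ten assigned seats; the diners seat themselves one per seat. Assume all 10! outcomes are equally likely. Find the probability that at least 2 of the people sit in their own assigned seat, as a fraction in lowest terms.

Favorable outcomes: Σ_{i≥2} C(10,i)·!(10-i) = 45·14833 + 120·1854 + 210·265 + 252·44 + 210·9 + 120·2 + 45·1 + 10·0 + 1·1 = 958879.
Total outcomes: 10! = 3628800.
Probability = 958879/3628800 = 958879/3628800.

958879/3628800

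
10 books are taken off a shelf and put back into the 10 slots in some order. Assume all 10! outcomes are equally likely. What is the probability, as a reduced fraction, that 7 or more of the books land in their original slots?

Favorable outcomes: Σ_{i≥7} C(10,i)·!(10-i) = 120·2 + 45·1 + 10·0 + 1·1 = 286.
Total outcomes: 10! = 3628800.
Probability = 286/3628800 = 143/1814400.

143/1814400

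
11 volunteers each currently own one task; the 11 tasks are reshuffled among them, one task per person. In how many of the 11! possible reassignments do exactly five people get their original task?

Choose which 5 of the 11 are fixed: C(11,5) = 462.
The other 6 form a derangement: !6 = 265.
Total: 462 × 265 = 122430.

122430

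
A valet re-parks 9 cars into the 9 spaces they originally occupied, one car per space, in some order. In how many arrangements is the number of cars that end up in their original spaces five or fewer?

362675

# with exactly i fixed is C(9,i)·!(9-i); sum over i=0..5:
  i=0: C(9,0)·!9 = 1·133496 = 133496
  i=1: C(9,1)·!8 = 9·14833 = 133497
  i=2: C(9,2)·!7 = 36·1854 = 66744
  i=3: C(9,3)·!6 = 84·265 = 22260
  i=4: C(9,4)·!5 = 126·44 = 5544
  i=5: C(9,5)·!4 = 126·9 = 1134
Total = 362675.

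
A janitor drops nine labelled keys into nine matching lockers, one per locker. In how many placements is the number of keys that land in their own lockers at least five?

1339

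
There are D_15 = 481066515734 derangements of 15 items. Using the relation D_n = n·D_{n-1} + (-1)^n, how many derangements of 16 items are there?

7697064251745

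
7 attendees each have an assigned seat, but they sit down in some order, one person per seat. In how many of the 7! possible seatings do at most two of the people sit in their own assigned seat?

4633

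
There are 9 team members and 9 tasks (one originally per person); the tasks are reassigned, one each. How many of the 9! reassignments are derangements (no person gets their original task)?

133496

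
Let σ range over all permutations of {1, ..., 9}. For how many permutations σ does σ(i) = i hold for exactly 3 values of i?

22260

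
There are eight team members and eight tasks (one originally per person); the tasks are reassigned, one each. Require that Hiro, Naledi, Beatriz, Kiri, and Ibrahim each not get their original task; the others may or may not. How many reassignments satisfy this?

21234

Let A_j be the event that the j-th constrained one is fixed. By inclusion-exclusion over the 5 events:
Σ_{j=0}^{5} (-1)^j C(5,j)(8-j)!
= C(5,0)·8! - C(5,1)·7! + C(5,2)·6! - C(5,3)·5! + C(5,4)·4! - C(5,5)·3!
= 40320 - 25200 + 7200 - 1200 + 120 - 6
= 21234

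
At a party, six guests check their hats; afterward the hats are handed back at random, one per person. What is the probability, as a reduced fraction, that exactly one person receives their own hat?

11/30

Favorable outcomes: C(6,1)·!5 = 6·44 = 264.
Total outcomes: 6! = 720.
Probability = 264/720 = 11/30.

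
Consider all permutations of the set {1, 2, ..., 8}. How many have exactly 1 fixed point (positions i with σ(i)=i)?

Choose which one of the 8 is fixed: C(8,1) = 8.
The other 7 form a derangement: !7 = 1854.
Total: 8 × 1854 = 14832.

14832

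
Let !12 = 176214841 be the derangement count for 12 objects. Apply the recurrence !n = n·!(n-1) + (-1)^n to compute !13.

!13 = 13·176214841 - 1 = 2290792932.

2290792932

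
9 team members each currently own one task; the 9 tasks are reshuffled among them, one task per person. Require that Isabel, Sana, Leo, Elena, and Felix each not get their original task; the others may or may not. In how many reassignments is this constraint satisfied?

205056

Let A_j be the event that the j-th constrained one is fixed. By inclusion-exclusion over the 5 events:
Σ_{j=0}^{5} (-1)^j C(5,j)(9-j)!
= C(5,0)·9! - C(5,1)·8! + C(5,2)·7! - C(5,3)·6! + C(5,4)·5! - C(5,5)·4!
= 362880 - 201600 + 50400 - 7200 + 600 - 24
= 205056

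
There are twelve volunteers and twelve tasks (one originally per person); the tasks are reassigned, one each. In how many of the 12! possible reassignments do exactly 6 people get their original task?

244860

Choose which 6 of the 12 are fixed: C(12,6) = 924.
The remaining 6 must be deranged: !6 = 265.
Total: 924 × 265 = 244860.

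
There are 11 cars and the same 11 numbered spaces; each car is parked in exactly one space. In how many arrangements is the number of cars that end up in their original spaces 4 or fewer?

Sum C(11,i)·!(11-i) for i = 0..4:
  i=0: C(11,0)·!11 = 1·14684570 = 14684570
  i=1: C(11,1)·!10 = 11·1334961 = 14684571
  i=2: C(11,2)·!9 = 55·133496 = 7342280
  i=3: C(11,3)·!8 = 165·14833 = 2447445
  i=4: C(11,4)·!7 = 330·1854 = 611820
Total = 39770686.

39770686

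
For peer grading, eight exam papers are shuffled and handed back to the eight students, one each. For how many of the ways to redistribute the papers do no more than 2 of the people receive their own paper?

37085

Sum C(8,i)·!(8-i) for i = 0..2:
  i=0: C(8,0)·!8 = 1·14833 = 14833
  i=1: C(8,1)·!7 = 8·1854 = 14832
  i=2: C(8,2)·!6 = 28·265 = 7420
Total = 37085.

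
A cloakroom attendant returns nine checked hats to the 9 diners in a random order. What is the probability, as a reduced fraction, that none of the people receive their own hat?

Favorable outcomes: !9 = 133496.
Total outcomes: 9! = 362880.
Probability = 133496/362880 = 16687/45360.

16687/45360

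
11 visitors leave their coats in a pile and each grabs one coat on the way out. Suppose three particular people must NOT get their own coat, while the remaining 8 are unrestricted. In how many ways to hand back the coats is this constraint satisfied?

Let A_j be the event that the j-th constrained one is fixed. By inclusion-exclusion over the 3 events:
Σ_{j=0}^{3} (-1)^j C(3,j)(11-j)!
= C(3,0)·11! - C(3,1)·10! + C(3,2)·9! - C(3,3)·8!
= 39916800 - 10886400 + 1088640 - 40320
= 30078720

30078720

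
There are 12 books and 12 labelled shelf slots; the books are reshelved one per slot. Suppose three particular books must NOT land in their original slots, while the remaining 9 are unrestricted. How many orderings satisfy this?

Inclusion-exclusion on the 3 forbidden self-matches:
Σ_{j=0}^{3} (-1)^j C(3,j)(12-j)!
= C(3,0)·12! - C(3,1)·11! + C(3,2)·10! - C(3,3)·9!
= 479001600 - 119750400 + 10886400 - 362880
= 369774720

369774720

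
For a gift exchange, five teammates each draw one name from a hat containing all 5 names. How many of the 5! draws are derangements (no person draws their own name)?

By inclusion-exclusion, !5 = Σ (-1)^k · 5!/k! for k=0..5
= 5! - 5!/1! + 5!/2! - 5!/3! + 5!/4! - 5!/5!
= 120 - 120 + 60 - 20 + 5 - 1
= 44

44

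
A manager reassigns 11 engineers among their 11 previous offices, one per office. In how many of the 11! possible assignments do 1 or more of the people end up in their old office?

25232230

Sum C(11,i)·!(11-i) for i = 1..11:
  i=1: C(11,1)·!10 = 11·1334961 = 14684571
  i=2: C(11,2)·!9 = 55·133496 = 7342280
  i=3: C(11,3)·!8 = 165·14833 = 2447445
  i=4: C(11,4)·!7 = 330·1854 = 611820
  i=5: C(11,5)·!6 = 462·265 = 122430
  i=6: C(11,6)·!5 = 462·44 = 20328
  i=7: C(11,7)·!4 = 330·9 = 2970
  i=8: C(11,8)·!3 = 165·2 = 330
  i=9: C(11,9)·!2 = 55·1 = 55
  i=10: C(11,10)·!1 = 11·0 = 0
  i=11: C(11,11)·!0 = 1·1 = 1
Total = 25232230.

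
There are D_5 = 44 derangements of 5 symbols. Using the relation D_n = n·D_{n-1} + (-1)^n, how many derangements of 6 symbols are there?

265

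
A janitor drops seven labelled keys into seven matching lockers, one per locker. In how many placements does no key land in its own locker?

1854

By inclusion-exclusion, !7 = Σ (-1)^k · 7!/k! for k=0..7
= 7! - 7!/1! + 7!/2! - 7!/3! + 7!/4! - 7!/5! + 7!/6! - 7!/7!
= 5040 - 5040 + 2520 - 840 + 210 - 42 + 7 - 1
= 1854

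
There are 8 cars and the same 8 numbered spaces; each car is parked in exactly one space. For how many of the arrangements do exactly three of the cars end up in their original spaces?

Pick the 3 fixed positions: C(8,3) = 56 ways.
The remaining 5 must be deranged: !5 = 44.
Total: 56 × 44 = 2464.

2464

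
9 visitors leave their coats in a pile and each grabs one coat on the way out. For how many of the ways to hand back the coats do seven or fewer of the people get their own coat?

362879

Sum C(9,i)·!(9-i) for i = 0..7:
  i=0: C(9,0)·!9 = 1·133496 = 133496
  i=1: C(9,1)·!8 = 9·14833 = 133497
  i=2: C(9,2)·!7 = 36·1854 = 66744
  i=3: C(9,3)·!6 = 84·265 = 22260
  i=4: C(9,4)·!5 = 126·44 = 5544
  i=5: C(9,5)·!4 = 126·9 = 1134
  i=6: C(9,6)·!3 = 84·2 = 168
  i=7: C(9,7)·!2 = 36·1 = 36
Total = 362879.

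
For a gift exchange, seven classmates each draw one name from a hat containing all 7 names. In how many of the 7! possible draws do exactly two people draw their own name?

Choose which 2 of the 7 are fixed: C(7,2) = 21.
The other 5 form a derangement: !5 = 44.
Total: 21 × 44 = 924.

924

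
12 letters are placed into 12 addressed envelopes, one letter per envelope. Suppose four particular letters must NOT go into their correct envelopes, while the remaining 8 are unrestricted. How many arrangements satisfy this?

Inclusion-exclusion on the 4 forbidden self-matches:
Σ_{j=0}^{4} (-1)^j C(4,j)(12-j)!
= C(4,0)·12! - C(4,1)·11! + C(4,2)·10! - C(4,3)·9! + C(4,4)·8!
= 479001600 - 159667200 + 21772800 - 1451520 + 40320
= 339696000

339696000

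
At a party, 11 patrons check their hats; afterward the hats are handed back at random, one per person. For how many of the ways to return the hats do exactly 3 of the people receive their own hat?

Choose which 3 of the 11 are fixed: C(11,3) = 165.
The other 8 form a derangement: !8 = 14833.
Total: 165 × 14833 = 2447445.

2447445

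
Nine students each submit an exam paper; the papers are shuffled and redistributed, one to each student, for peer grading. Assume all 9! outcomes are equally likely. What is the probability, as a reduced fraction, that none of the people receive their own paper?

Favorable outcomes: !9 = 133496.
Total outcomes: 9! = 362880.
Probability = 133496/362880 = 16687/45360.

16687/45360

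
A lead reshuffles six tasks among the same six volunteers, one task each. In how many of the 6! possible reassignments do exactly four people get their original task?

15

Pick the 4 fixed positions: C(6,4) = 15 ways.
The other 2 form a derangement: !2 = 1.
Total: 15 × 1 = 15.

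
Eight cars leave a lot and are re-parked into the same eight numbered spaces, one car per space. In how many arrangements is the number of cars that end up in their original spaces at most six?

40319

# with exactly i fixed is C(8,i)·!(8-i); sum over i=0..6:
  i=0: C(8,0)·!8 = 1·14833 = 14833
  i=1: C(8,1)·!7 = 8·1854 = 14832
  i=2: C(8,2)·!6 = 28·265 = 7420
  i=3: C(8,3)·!5 = 56·44 = 2464
  i=4: C(8,4)·!4 = 70·9 = 630
  i=5: C(8,5)·!3 = 56·2 = 112
  i=6: C(8,6)·!2 = 28·1 = 28
Total = 40319.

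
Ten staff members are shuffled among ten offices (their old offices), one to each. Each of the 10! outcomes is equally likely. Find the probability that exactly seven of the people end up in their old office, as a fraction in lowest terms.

1/15120

Favorable outcomes: C(10,7)·!3 = 120·2 = 240.
Total outcomes: 10! = 3628800.
Probability = 240/3628800 = 1/15120.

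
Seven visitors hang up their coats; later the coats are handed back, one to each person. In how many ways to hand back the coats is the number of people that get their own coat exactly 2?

924

Choose which 2 of the 7 are fixed: C(7,2) = 21.
The remaining 5 must be deranged: !5 = 44.
Total: 21 × 44 = 924.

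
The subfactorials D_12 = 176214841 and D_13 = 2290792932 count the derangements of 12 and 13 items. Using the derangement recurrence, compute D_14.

32071101049

D_14 = (14-1)·(D_13 + D_12) = 13·(2290792932 + 176214841) = 13·2467007773 = 32071101049.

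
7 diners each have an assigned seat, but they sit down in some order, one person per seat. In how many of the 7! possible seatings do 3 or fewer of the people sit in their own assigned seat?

4948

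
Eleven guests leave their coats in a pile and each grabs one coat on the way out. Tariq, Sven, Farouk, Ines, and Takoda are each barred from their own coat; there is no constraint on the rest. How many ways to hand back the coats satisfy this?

25022880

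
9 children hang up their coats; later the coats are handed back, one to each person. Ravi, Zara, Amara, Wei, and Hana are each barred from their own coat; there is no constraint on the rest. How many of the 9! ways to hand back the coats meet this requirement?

205056

Let A_j be the event that the j-th constrained one is fixed. By inclusion-exclusion over the 5 events:
Σ_{j=0}^{5} (-1)^j C(5,j)(9-j)!
= C(5,0)·9! - C(5,1)·8! + C(5,2)·7! - C(5,3)·6! + C(5,4)·5! - C(5,5)·4!
= 362880 - 201600 + 50400 - 7200 + 600 - 24
= 205056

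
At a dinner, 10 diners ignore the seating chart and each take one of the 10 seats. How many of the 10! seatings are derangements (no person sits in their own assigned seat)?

1334961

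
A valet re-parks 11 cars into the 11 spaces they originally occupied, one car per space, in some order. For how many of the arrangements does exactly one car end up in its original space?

14684571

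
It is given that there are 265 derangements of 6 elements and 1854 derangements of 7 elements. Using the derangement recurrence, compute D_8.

D_8 = (8-1)·(D_7 + D_6) = 7·(1854 + 265) = 7·2119 = 14833.

14833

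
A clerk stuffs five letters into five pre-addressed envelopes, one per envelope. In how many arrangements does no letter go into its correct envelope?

Recurrence: !5 = 5·!4 + (-1)^5.
!5 = 5·9 - 1 = 44

44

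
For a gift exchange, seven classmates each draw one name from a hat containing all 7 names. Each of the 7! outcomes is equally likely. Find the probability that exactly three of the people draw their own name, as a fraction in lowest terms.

1/16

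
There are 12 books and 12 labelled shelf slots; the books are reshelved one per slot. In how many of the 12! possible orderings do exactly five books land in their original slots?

1468368

Choose which 5 of the 12 are fixed: C(12,5) = 792.
The other 7 form a derangement: !7 = 1854.
Total: 792 × 1854 = 1468368.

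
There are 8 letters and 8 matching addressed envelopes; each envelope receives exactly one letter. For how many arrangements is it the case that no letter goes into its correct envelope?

By inclusion-exclusion, !8 = Σ (-1)^k · 8!/k! for k=0..8
= 8! - 8!/1! + 8!/2! - 8!/3! + 8!/4! - 8!/5! + 8!/6! - 8!/7! + 8!/8!
= 40320 - 40320 + 20160 - 6720 + 1680 - 336 + 56 - 8 + 1
= 14833

14833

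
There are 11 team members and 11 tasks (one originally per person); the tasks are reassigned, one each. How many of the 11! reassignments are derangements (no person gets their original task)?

Recurrence: !11 = 10·(!10 + !9).
!11 = 10·(1334961 + 133496) = 10·1468457 = 14684570

14684570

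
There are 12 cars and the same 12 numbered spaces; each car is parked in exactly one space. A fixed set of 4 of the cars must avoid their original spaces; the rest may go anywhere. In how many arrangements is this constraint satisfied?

Inclusion-exclusion on the 4 forbidden self-matches:
Σ_{j=0}^{4} (-1)^j C(4,j)(12-j)!
= C(4,0)·12! - C(4,1)·11! + C(4,2)·10! - C(4,3)·9! + C(4,4)·8!
= 479001600 - 159667200 + 21772800 - 1451520 + 40320
= 339696000

339696000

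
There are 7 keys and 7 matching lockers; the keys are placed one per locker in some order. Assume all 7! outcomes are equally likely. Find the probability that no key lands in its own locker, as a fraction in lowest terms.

103/280

Favorable outcomes: !7 = 1854.
Total outcomes: 7! = 5040.
Probability = 1854/5040 = 103/280.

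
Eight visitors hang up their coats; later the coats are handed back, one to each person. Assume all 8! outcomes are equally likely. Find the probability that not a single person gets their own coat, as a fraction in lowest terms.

Favorable outcomes: !8 = 14833.
Total outcomes: 8! = 40320.
Probability = 14833/40320 = 2119/5760.

2119/5760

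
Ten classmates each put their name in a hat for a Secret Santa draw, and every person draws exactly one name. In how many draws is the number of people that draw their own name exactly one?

1334960

Choose which one of the 10 is fixed: C(10,1) = 10.
The other 9 form a derangement: !9 = 133496.
Total: 10 × 133496 = 1334960.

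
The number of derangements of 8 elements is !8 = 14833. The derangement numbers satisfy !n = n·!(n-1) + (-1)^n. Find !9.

133496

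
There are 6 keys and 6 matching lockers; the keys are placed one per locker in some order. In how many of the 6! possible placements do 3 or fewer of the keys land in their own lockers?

704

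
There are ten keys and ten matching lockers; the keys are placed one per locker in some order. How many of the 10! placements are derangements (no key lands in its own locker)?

1334961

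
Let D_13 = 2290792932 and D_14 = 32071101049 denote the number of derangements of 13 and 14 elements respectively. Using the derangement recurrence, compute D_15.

D_15 = (15-1)·(D_14 + D_13) = 14·(32071101049 + 2290792932) = 14·34361893981 = 481066515734.

481066515734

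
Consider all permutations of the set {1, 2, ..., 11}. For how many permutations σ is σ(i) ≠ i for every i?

Recurrence: !11 = 11·!10 + (-1)^11.
!11 = 11·1334961 - 1 = 14684570

14684570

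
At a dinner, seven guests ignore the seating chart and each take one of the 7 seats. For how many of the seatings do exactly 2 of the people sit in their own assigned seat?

Choose which 2 of the 7 are fixed: C(7,2) = 21.
The remaining 5 must be deranged: !5 = 44.
Total: 21 × 44 = 924.

924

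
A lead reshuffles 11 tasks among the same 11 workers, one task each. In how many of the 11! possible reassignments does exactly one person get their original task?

Pick the single fixed position: C(11,1) = 11 ways.
The remaining 10 must be deranged: !10 = 1334961.
Total: 11 × 1334961 = 14684571.

14684571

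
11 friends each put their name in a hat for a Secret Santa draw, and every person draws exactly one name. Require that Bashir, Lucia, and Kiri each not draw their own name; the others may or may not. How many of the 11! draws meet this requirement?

30078720

Let A_j be the event that the j-th constrained one is fixed. By inclusion-exclusion over the 3 events:
Σ_{j=0}^{3} (-1)^j C(3,j)(11-j)!
= C(3,0)·11! - C(3,1)·10! + C(3,2)·9! - C(3,3)·8!
= 39916800 - 10886400 + 1088640 - 40320
= 30078720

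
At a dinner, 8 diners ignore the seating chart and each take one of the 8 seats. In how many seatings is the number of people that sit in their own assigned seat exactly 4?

Choose which 4 of the 8 are fixed: C(8,4) = 70.
The remaining 4 must be deranged: !4 = 9.
Total: 70 × 9 = 630.

630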